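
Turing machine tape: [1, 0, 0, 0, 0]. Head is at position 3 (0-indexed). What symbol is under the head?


Tape: [1, 0, 0, 0, 0]
Positions: 0 1 2 3 4
Values:    1 0 0 0 0
Head at position 3
tape[3] = 0

0


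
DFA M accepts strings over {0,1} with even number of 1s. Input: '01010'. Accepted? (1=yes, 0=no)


DFA has 2 states: q_even (start, accept=yes) and q_odd
Processing string '01010' character by character:
  Position 0: read '0', 1-count=0 -> q_even (no change)
  Position 1: read '1', 1-count=1 -> q_odd
  Position 2: read '0', 1-count=1 -> q_odd (no change)
  Position 3: read '1', 1-count=2 -> q_even
  Position 4: read '0', 1-count=2 -> q_even (no change)
Final state: q_even, total 1s = 2 (even); the DFA requires an even count -> accept

1


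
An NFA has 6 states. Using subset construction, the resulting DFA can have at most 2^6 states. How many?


NFA has 6 states
Subset construction: each DFA state = subset of NFA states
Maximum subsets = 2^6
2^6 = 64

64


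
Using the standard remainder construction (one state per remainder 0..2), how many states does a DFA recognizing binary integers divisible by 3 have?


Divisibility by 3 is tracked via the remainder mod 3: 0, 1, ..., 2
The construction assigns one state to each remainder
Number of remainders = 3

3


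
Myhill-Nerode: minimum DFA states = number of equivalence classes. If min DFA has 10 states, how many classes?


Myhill-Nerode theorem:
Number of equivalence classes = number of states in minimal DFA
Minimal DFA states = 10
Therefore equivalence classes = 10

10


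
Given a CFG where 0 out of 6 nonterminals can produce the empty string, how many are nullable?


Nonterminals: {S, A, B, C, D, E}
A nonterminal is nullable if it can derive epsilon
Counting nullable nonterminals: 0
Total nullable = 0

0


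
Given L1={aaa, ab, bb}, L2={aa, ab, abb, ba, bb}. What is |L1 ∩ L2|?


L1 = {aaa, ab, bb}
L2 = {aa, ab, abb, ba, bb}
Checking each string in L1 against L2:
  'aaa': in L2? No
  'ab': in L2? Yes
  'bb': in L2? Yes
Intersection = {ab, bb}
|L1 ∩ L2| = 2

2


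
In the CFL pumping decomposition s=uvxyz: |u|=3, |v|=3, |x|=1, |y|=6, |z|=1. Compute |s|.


|s| = |u| + |v| + |x| + |y| + |z|
= 3 + 3 + 1 + 6 + 1
= 6 + 1 + 7
= 7 + 7
= 14

14


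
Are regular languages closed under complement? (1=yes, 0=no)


Regular languages are closed under:
- Union (DFA product construction)
- Intersection (DFA product construction)
- Complement (swap accept/reject states)
- Concatenation (NFA construction)
- Kleene star (NFA construction)
complement is in this list
Therefore: closed

1


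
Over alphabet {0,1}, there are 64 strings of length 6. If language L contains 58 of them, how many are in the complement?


Alphabet: {0,1}
String length: 6
Total strings of length 6 = 2^6 = 64
Strings in L = 58
Complement = total - |L|
= 64 - 58
= 6

6


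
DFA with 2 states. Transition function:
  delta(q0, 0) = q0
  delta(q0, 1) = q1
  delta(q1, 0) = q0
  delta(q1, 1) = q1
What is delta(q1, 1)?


Looking up transition function:
delta(q1, 1) in the table
Row: q1, Column: 1
Result: q1

q1


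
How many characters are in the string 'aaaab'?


String: 'aaaab'
Counting characters:
  'a' appears 4 time(s)
  'b' appears 1 time(s)
Total length = 4 + 1 = 5

5


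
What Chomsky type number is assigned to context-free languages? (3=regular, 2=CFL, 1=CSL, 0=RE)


Chomsky hierarchy levels:
  Type 3: Regular (DFA/NFA/regex)
  Type 2: Context-free (PDA)
  Type 1: Context-sensitive
  Type 0: Recursively enumerable (TM)
'context-free' corresponds to Type 2

2


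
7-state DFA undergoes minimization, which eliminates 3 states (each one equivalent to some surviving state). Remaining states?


Original DFA: 7 states
Redundant states removed: 3
Minimized states = original - removed
= 7 - 3
= 4

4


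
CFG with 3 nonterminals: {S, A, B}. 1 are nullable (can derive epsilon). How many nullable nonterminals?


Nonterminals: {S, A, B}
A nonterminal is nullable if it can derive epsilon
Counting nullable nonterminals: 1
Total nullable = 1

1


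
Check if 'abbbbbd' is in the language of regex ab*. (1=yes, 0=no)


Pattern: ab*
String: 'abbbbbd'
Pattern requires: exactly one 'a' followed by zero or more 'b's
First char is 'a' -> OK
Rest 'bbbbbd': all b's? No
Result: 0

0


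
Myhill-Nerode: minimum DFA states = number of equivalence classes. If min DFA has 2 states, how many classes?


Myhill-Nerode theorem:
Number of equivalence classes = number of states in minimal DFA
Minimal DFA states = 2
Therefore equivalence classes = 2

2


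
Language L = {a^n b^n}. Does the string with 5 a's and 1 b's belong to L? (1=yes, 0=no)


Language requires equal numbers of a's and b's
PDA pushes for each 'a', pops for each 'b'
Number of a's = 5
Number of b's = 1
5 != 1 -> Reject

0


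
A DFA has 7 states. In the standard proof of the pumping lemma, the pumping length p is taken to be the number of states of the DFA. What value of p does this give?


Pumping lemma for regular languages (standard proof):
Take p = |Q|, the number of DFA states.
Any string of length >= |Q| passes through |Q|+1 states while reading its first |Q| symbols,
so by pigeonhole some state repeats, giving the loop that can be pumped.
Here |Q| = 7
Therefore the proof uses p = 7

7


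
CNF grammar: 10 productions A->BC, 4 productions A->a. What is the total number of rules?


CNF allows two rule forms:
  A -> BC (binary): 10 rules
  A -> a (terminal): 4 rules
Total = 10 + 4 = 14

14


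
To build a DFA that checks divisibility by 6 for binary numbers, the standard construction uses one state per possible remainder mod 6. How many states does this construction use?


Divisibility by 6 is tracked via the remainder mod 6: 0, 1, ..., 5
The construction assigns one state to each remainder
Number of remainders = 6

6


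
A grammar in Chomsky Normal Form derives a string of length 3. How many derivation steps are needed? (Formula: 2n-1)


Chomsky Normal Form derivation:
String length n = 3
Each step either:
  - Splits a nonterminal into two (n-1 such steps)
  - Converts a nonterminal to terminal (n such steps)
Total = (n-1) + n = 2n - 1
= 2(3) - 1
= 6 - 1
= 5

5


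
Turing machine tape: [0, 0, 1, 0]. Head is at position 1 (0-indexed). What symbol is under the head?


Tape: [0, 0, 1, 0]
Positions: 0 1 2 3
Values:    0 0 1 0
Head at position 1
tape[1] = 0

0


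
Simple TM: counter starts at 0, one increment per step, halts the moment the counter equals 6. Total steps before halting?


Counter starts at 0. Counting sequence:
  Step 1: counter = 1
  Step 2: counter = 2
  Step 3: counter = 3
  Step 4: counter = 4
  Step 5: counter = 5
  Step 6: counter = 6
Counter reached 6 -> halt
Total steps = 6

6


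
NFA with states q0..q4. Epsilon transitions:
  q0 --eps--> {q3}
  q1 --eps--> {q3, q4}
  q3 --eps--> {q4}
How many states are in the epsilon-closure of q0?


Starting from q0
Initialize closure = {q0}
Follow epsilon from q0 -> add q3
Follow epsilon from q3 -> add q4
Final closure: {q0, q3, q4}
Size = 3

3


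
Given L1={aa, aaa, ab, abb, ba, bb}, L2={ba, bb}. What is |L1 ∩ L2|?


L1 = {aa, aaa, ab, abb, ba, bb}
L2 = {ba, bb}
Checking each string in L1 against L2:
  'aa': in L2? No
  'aaa': in L2? No
  'ab': in L2? No
  'abb': in L2? No
  'ba': in L2? Yes
  'bb': in L2? Yes
Intersection = {ba, bb}
|L1 ∩ L2| = 2

2


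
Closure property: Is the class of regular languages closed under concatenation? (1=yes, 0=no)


Regular languages are closed under all standard operations:
- Union: Yes (product construction)
- Intersection: Yes (product construction)
- Complement: Yes (swap accept/reject)
- Concatenation: Yes (NFA construction)
Operation: concatenation -> Closed

1


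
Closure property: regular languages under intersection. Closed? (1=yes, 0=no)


Regular languages are closed under:
- Union (DFA product construction)
- Intersection (DFA product construction)
- Complement (swap accept/reject states)
- Concatenation (NFA construction)
- Kleene star (NFA construction)
intersection is in this list
Therefore: closed

1


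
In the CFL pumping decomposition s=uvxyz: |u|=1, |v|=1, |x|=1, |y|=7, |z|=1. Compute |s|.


|s| = |u| + |v| + |x| + |y| + |z|
= 1 + 1 + 1 + 7 + 1
= 2 + 1 + 8
= 3 + 8
= 11

11


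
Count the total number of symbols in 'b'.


String: 'b'
Counting characters:
  'b' appears 1 time(s)
Total length = 0 + 1 = 1

1


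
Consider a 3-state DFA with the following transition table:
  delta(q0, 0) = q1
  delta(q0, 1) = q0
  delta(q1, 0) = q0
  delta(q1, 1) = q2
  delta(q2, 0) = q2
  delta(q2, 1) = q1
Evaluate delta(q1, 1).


Looking up transition function:
delta(q1, 1) in the table
Row: q1, Column: 1
Result: q2

q2


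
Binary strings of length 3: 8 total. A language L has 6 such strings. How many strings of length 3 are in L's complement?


Alphabet: {0,1}
String length: 3
Total strings of length 3 = 2^3 = 8
Strings in L = 6
Complement = total - |L|
= 8 - 6
= 2

2


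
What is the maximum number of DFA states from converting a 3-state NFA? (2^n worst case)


NFA has 3 states
Subset construction: each DFA state = subset of NFA states
Maximum subsets = 2^3
2^3 = 8

8


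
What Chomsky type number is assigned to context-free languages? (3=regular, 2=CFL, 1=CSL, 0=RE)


Chomsky hierarchy levels:
  Type 3: Regular (DFA/NFA/regex)
  Type 2: Context-free (PDA)
  Type 1: Context-sensitive
  Type 0: Recursively enumerable (TM)
'context-free' corresponds to Type 2

2


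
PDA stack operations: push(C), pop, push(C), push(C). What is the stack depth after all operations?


Tracing stack operations:
  push(C) -> stack = [C], depth=1
  pop -> removed C, stack = [], depth=0
  push(C) -> stack = [C], depth=1
  push(C) -> stack = [C,C], depth=2
Final depth = 2

2


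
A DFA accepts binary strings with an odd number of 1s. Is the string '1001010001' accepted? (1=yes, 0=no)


DFA has 2 states: q_even (start, accept=no) and q_odd
Processing string '1001010001' character by character:
  Position 0: read '1', 1-count=1 -> q_odd
  Position 1: read '0', 1-count=1 -> q_odd (no change)
  Position 2: read '0', 1-count=1 -> q_odd (no change)
  Position 3: read '1', 1-count=2 -> q_even
  Position 4: read '0', 1-count=2 -> q_even (no change)
  Position 5: read '1', 1-count=3 -> q_odd
  Position 6: read '0', 1-count=3 -> q_odd (no change)
  Position 7: read '0', 1-count=3 -> q_odd (no change)
  Position 8: read '0', 1-count=3 -> q_odd (no change)
  Position 9: read '1', 1-count=4 -> q_even
Final state: q_even, total 1s = 4 (even); the DFA requires an odd count -> reject

0


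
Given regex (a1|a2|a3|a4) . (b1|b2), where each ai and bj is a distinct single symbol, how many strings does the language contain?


First group: 4 alternatives
Second group: 2 alternatives
Concatenation: each choice from group 1 pairs with each from group 2
Total = 4 x 2 = 8

8


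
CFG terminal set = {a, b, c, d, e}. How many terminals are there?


Terminal symbols: a, b, c, d, e
Counting each: a (#1), b (#2), c (#3), d (#4), e (#5)
Total = 5

5


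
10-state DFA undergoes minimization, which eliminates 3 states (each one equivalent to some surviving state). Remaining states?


Original DFA: 10 states
Redundant states removed: 3
Minimized states = original - removed
= 10 - 3
= 7

7


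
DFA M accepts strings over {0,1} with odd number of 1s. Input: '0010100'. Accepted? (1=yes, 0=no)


DFA has 2 states: q_even (start, accept=no) and q_odd
Processing string '0010100' character by character:
  Position 0: read '0', 1-count=0 -> q_even (no change)
  Position 1: read '0', 1-count=0 -> q_even (no change)
  Position 2: read '1', 1-count=1 -> q_odd
  Position 3: read '0', 1-count=1 -> q_odd (no change)
  Position 4: read '1', 1-count=2 -> q_even
  Position 5: read '0', 1-count=2 -> q_even (no change)
  Position 6: read '0', 1-count=2 -> q_even (no change)
Final state: q_even, total 1s = 2 (even); the DFA requires an odd count -> reject

0


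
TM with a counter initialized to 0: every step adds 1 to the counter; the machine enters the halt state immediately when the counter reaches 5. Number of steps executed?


Counter starts at 0. Counting sequence:
  Step 1: counter = 1
  Step 2: counter = 2
  Step 3: counter = 3
  Step 4: counter = 4
  Step 5: counter = 5
Counter reached 5 -> halt
Total steps = 5

5


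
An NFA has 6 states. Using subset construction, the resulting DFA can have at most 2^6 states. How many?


NFA has 6 states
Subset construction: each DFA state = subset of NFA states
Maximum subsets = 2^6
2^6 = 64

64


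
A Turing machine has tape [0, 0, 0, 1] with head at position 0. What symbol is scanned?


Tape: [0, 0, 0, 1]
Positions: 0 1 2 3
Values:    0 0 0 1
Head at position 0
tape[0] = 0

0


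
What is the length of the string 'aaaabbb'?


String: 'aaaabbb'
Counting characters:
  'a' appears 4 time(s)
  'b' appears 3 time(s)
Total length = 4 + 3 = 7

7


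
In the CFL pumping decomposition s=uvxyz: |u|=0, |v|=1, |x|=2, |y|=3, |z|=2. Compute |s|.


|s| = |u| + |v| + |x| + |y| + |z|
= 0 + 1 + 2 + 3 + 2
= 1 + 2 + 5
= 3 + 5
= 8

8


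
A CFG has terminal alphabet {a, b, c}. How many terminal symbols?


Terminal symbols: a, b, c
Counting each: a (#1), b (#2), c (#3)
Total = 3

3


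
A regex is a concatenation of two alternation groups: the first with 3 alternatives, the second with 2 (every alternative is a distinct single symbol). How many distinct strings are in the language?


First group: 3 alternatives
Second group: 2 alternatives
Concatenation: each choice from group 1 pairs with each from group 2
Total = 3 x 2 = 6

6


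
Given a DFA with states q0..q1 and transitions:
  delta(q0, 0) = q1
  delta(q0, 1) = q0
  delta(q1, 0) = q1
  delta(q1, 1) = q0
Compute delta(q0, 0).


Looking up transition function:
delta(q0, 0) in the table
Row: q0, Column: 0
Result: q1

q1


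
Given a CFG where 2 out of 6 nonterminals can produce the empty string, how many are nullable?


Nonterminals: {S, A, B, C, D, E}
A nonterminal is nullable if it can derive epsilon
Counting nullable nonterminals: 2
Total nullable = 2

2


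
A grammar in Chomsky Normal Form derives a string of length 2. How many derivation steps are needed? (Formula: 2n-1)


Chomsky Normal Form derivation:
String length n = 2
Each step either:
  - Splits a nonterminal into two (n-1 such steps)
  - Converts a nonterminal to terminal (n such steps)
Total = (n-1) + n = 2n - 1
= 2(2) - 1
= 4 - 1
= 3

3


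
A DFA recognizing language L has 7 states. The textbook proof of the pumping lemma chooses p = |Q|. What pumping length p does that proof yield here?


Pumping lemma for regular languages (standard proof):
Take p = |Q|, the number of DFA states.
Any string of length >= |Q| passes through |Q|+1 states while reading its first |Q| symbols,
so by pigeonhole some state repeats, giving the loop that can be pumped.
Here |Q| = 7
Therefore the proof uses p = 7

7


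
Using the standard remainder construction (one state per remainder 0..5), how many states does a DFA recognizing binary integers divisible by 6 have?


Divisibility by 6 is tracked via the remainder mod 6: 0, 1, ..., 5
The construction assigns one state to each remainder
Number of remainders = 6

6


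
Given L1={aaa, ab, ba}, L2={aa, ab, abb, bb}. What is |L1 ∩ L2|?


L1 = {aaa, ab, ba}
L2 = {aa, ab, abb, bb}
Checking each string in L1 against L2:
  'aaa': in L2? No
  'ab': in L2? Yes
  'ba': in L2? No
Intersection = {ab}
|L1 ∩ L2| = 1

1


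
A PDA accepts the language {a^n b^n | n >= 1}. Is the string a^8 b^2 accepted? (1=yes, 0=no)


Language requires equal numbers of a's and b's
PDA pushes for each 'a', pops for each 'b'
Number of a's = 8
Number of b's = 2
8 != 2 -> Reject

0


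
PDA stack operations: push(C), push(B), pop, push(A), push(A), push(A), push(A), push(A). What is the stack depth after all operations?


Tracing stack operations:
  push(C) -> stack = [C], depth=1
  push(B) -> stack = [C,B], depth=2
  pop -> removed B, stack = [C], depth=1
  push(A) -> stack = [C,A], depth=2
  push(A) -> stack = [C,A,A], depth=3
  push(A) -> stack = [C,A,A,A], depth=4
  push(A) -> stack = [C,A,A,A,A], depth=5
  push(A) -> stack = [C,A,A,A,A,A], depth=6
Final depth = 6

6


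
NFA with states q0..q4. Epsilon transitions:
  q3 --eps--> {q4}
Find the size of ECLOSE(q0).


Starting from q0
Initialize closure = {q0}
q0 has no outgoing epsilon transitions -> nothing to add
Final closure: {q0}
Size = 1

1


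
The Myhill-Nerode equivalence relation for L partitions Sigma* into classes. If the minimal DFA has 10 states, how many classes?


Myhill-Nerode theorem:
Number of equivalence classes = number of states in minimal DFA
Minimal DFA states = 10
Therefore equivalence classes = 10

10


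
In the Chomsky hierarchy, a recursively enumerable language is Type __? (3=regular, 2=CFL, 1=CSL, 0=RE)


Chomsky hierarchy levels:
  Type 3: Regular (DFA/NFA/regex)
  Type 2: Context-free (PDA)
  Type 1: Context-sensitive
  Type 0: Recursively enumerable (TM)
'recursively enumerable' corresponds to Type 0

0


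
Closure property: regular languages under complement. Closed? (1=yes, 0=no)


Regular languages are closed under:
- Union (DFA product construction)
- Intersection (DFA product construction)
- Complement (swap accept/reject states)
- Concatenation (NFA construction)
- Kleene star (NFA construction)
complement is in this list
Therefore: closed

1


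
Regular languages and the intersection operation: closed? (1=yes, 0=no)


Regular languages are closed under all standard operations:
- Union: Yes (product construction)
- Intersection: Yes (product construction)
- Complement: Yes (swap accept/reject)
- Concatenation: Yes (NFA construction)
Operation: intersection -> Closed

1


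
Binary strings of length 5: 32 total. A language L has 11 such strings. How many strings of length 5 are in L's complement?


Alphabet: {0,1}
String length: 5
Total strings of length 5 = 2^5 = 32
Strings in L = 11
Complement = total - |L|
= 32 - 11
= 21

21


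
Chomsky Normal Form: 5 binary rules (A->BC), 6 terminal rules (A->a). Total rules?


CNF allows two rule forms:
  A -> BC (binary): 5 rules
  A -> a (terminal): 6 rules
Total = 5 + 6 = 11

11


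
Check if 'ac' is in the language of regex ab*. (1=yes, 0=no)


Pattern: ab*
String: 'ac'
Pattern requires: exactly one 'a' followed by zero or more 'b's
First char is 'a' -> OK
Rest 'c': all b's? No
Result: 0

0


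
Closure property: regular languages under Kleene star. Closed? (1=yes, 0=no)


Regular languages are closed under:
- Union (DFA product construction)
- Intersection (DFA product construction)
- Complement (swap accept/reject states)
- Concatenation (NFA construction)
- Kleene star (NFA construction)
Kleene star is in this list
Therefore: closed

1


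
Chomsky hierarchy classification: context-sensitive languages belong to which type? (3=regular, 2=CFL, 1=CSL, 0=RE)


Chomsky hierarchy levels:
  Type 3: Regular (DFA/NFA/regex)
  Type 2: Context-free (PDA)
  Type 1: Context-sensitive
  Type 0: Recursively enumerable (TM)
'context-sensitive' corresponds to Type 1

1


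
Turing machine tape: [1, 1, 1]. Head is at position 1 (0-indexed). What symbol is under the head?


Tape: [1, 1, 1]
Positions: 0 1 2
Values:    1 1 1
Head at position 1
tape[1] = 1

1


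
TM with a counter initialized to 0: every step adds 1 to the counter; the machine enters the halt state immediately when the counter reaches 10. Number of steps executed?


Counter starts at 0. Counting sequence:
  Step 1: counter = 1
  Step 2: counter = 2
  Step 3: counter = 3
  Step 4: counter = 4
  Step 5: counter = 5
  Step 6: counter = 6
  ...
  Step 10: counter = 10
Counter reached 10 -> halt
Total steps = 10

10


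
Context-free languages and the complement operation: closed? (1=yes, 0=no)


CFL closure properties:
  Closed under: union, concatenation, Kleene star
  NOT closed under: intersection, complement
Operation 'complement' is in not-closed list -> No (not closed)

0


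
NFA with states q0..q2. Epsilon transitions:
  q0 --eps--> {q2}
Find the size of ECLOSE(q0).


Starting from q0
Initialize closure = {q0}
Follow epsilon from q0 -> add q2
Final closure: {q0, q2}
Size = 2

2


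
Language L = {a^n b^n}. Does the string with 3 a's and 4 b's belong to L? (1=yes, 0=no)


Language requires equal numbers of a's and b's
PDA pushes for each 'a', pops for each 'b'
Number of a's = 3
Number of b's = 4
3 != 4 -> Reject

0


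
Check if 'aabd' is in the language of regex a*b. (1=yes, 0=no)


Pattern: a*b
String: 'aabd'
Pattern requires: zero or more 'a's followed by exactly one 'b'
Found 2 leading 'a's
Remaining: 'bd'
Remaining is not 'b' -> no match
Result: 0

0


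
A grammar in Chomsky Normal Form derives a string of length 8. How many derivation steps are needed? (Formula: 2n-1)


Chomsky Normal Form derivation:
String length n = 8
Each step either:
  - Splits a nonterminal into two (n-1 such steps)
  - Converts a nonterminal to terminal (n such steps)
Total = (n-1) + n = 2n - 1
= 2(8) - 1
= 16 - 1
= 15

15


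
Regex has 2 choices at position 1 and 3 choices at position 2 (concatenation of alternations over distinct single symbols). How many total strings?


First group: 2 alternatives
Second group: 3 alternatives
Concatenation: each choice from group 1 pairs with each from group 2
Total = 2 x 3 = 6

6


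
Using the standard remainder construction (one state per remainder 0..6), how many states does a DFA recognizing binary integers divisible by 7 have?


Divisibility by 7 is tracked via the remainder mod 7: 0, 1, ..., 6
The construction assigns one state to each remainder
Number of remainders = 7

7


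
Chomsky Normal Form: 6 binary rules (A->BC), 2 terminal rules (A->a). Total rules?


CNF allows two rule forms:
  A -> BC (binary): 6 rules
  A -> a (terminal): 2 rules
Total = 6 + 2 = 8

8


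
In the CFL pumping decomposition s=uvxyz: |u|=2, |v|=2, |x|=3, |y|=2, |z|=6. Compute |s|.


|s| = |u| + |v| + |x| + |y| + |z|
= 2 + 2 + 3 + 2 + 6
= 4 + 3 + 8
= 7 + 8
= 15

15


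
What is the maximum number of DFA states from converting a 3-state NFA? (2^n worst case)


NFA has 3 states
Subset construction: each DFA state = subset of NFA states
Maximum subsets = 2^3
2^3 = 8

8


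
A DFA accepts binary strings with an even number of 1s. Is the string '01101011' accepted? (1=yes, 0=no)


DFA has 2 states: q_even (start, accept=yes) and q_odd
Processing string '01101011' character by character:
  Position 0: read '0', 1-count=0 -> q_even (no change)
  Position 1: read '1', 1-count=1 -> q_odd
  Position 2: read '1', 1-count=2 -> q_even
  Position 3: read '0', 1-count=2 -> q_even (no change)
  Position 4: read '1', 1-count=3 -> q_odd
  Position 5: read '0', 1-count=3 -> q_odd (no change)
  Position 6: read '1', 1-count=4 -> q_even
  Position 7: read '1', 1-count=5 -> q_odd
Final state: q_odd, total 1s = 5 (odd); the DFA requires an even count -> reject

0


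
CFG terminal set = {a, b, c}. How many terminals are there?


Terminal symbols: a, b, c
Counting each: a (#1), b (#2), c (#3)
Total = 3

3


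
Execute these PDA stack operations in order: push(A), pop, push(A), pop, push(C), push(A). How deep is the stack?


Tracing stack operations:
  push(A) -> stack = [A], depth=1
  pop -> removed A, stack = [], depth=0
  push(A) -> stack = [A], depth=1
  pop -> removed A, stack = [], depth=0
  push(C) -> stack = [C], depth=1
  push(A) -> stack = [C,A], depth=2
Final depth = 2

2


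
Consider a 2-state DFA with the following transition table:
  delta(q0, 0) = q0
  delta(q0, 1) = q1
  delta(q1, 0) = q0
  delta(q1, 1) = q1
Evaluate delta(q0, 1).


Looking up transition function:
delta(q0, 1) in the table
Row: q0, Column: 1
Result: q1

q1


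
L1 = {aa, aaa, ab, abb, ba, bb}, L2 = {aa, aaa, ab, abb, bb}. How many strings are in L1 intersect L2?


L1 = {aa, aaa, ab, abb, ba, bb}
L2 = {aa, aaa, ab, abb, bb}
Checking each string in L1 against L2:
  'aa': in L2? Yes
  'aaa': in L2? Yes
  'ab': in L2? Yes
  'abb': in L2? Yes
  'ba': in L2? No
  'bb': in L2? Yes
Intersection = {aa, aaa, ab, abb, bb}
|L1 ∩ L2| = 5

5


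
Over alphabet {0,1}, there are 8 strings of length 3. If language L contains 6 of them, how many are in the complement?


Alphabet: {0,1}
String length: 3
Total strings of length 3 = 2^3 = 8
Strings in L = 6
Complement = total - |L|
= 8 - 6
= 2

2


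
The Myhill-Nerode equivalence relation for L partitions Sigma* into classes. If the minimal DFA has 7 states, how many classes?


Myhill-Nerode theorem:
Number of equivalence classes = number of states in minimal DFA
Minimal DFA states = 7
Therefore equivalence classes = 7

7


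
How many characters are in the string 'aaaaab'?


String: 'aaaaab'
Counting characters:
  'a' appears 5 time(s)
  'b' appears 1 time(s)
Total length = 5 + 1 = 6

6


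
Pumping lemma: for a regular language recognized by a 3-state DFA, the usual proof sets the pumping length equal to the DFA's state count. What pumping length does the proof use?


Pumping lemma for regular languages (standard proof):
Take p = |Q|, the number of DFA states.
Any string of length >= |Q| passes through |Q|+1 states while reading its first |Q| symbols,
so by pigeonhole some state repeats, giving the loop that can be pumped.
Here |Q| = 3
Therefore the proof uses p = 3

3


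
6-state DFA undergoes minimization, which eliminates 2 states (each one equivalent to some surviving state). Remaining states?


Original DFA: 6 states
Redundant states removed: 2
Minimized states = original - removed
= 6 - 2
= 4

4


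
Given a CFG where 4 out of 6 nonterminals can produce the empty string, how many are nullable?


Nonterminals: {S, A, B, C, D, E}
A nonterminal is nullable if it can derive epsilon
Counting nullable nonterminals: 4
Total nullable = 4

4


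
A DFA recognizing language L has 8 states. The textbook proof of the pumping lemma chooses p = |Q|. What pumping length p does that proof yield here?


Pumping lemma for regular languages (standard proof):
Take p = |Q|, the number of DFA states.
Any string of length >= |Q| passes through |Q|+1 states while reading its first |Q| symbols,
so by pigeonhole some state repeats, giving the loop that can be pumped.
Here |Q| = 8
Therefore the proof uses p = 8

8


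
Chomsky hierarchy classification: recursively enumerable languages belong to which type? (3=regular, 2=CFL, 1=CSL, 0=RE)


Chomsky hierarchy levels:
  Type 3: Regular (DFA/NFA/regex)
  Type 2: Context-free (PDA)
  Type 1: Context-sensitive
  Type 0: Recursively enumerable (TM)
'recursively enumerable' corresponds to Type 0

0


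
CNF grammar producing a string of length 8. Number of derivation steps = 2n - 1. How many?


Chomsky Normal Form derivation:
String length n = 8
Each step either:
  - Splits a nonterminal into two (n-1 such steps)
  - Converts a nonterminal to terminal (n such steps)
Total = (n-1) + n = 2n - 1
= 2(8) - 1
= 16 - 1
= 15

15


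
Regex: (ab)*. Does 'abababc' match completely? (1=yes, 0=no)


Pattern: (ab)*
String: 'abababc'
Pattern requires: zero or more repetitions of 'ab'
Length 7 is odd -> cannot be (ab)* -> no match
Result: 0

0


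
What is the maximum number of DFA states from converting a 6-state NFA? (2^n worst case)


NFA has 6 states
Subset construction: each DFA state = subset of NFA states
Maximum subsets = 2^6
2^6 = 64

64


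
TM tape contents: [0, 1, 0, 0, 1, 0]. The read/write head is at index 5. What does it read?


Tape: [0, 1, 0, 0, 1, 0]
Positions: 0 1 2 3 4 5
Values:    0 1 0 0 1 0
Head at position 5
tape[5] = 0

0


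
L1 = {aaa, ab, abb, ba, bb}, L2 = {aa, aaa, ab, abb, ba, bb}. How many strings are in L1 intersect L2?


L1 = {aaa, ab, abb, ba, bb}
L2 = {aa, aaa, ab, abb, ba, bb}
Checking each string in L1 against L2:
  'aaa': in L2? Yes
  'ab': in L2? Yes
  'abb': in L2? Yes
  'ba': in L2? Yes
  'bb': in L2? Yes
Intersection = {aaa, ab, abb, ba, bb}
|L1 ∩ L2| = 5

5


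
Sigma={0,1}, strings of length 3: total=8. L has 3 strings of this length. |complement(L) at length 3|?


Alphabet: {0,1}
String length: 3
Total strings of length 3 = 2^3 = 8
Strings in L = 3
Complement = total - |L|
= 8 - 3
= 5

5


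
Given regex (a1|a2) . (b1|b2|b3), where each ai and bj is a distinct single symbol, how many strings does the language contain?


First group: 2 alternatives
Second group: 3 alternatives
Concatenation: each choice from group 1 pairs with each from group 2
Total = 2 x 3 = 6

6


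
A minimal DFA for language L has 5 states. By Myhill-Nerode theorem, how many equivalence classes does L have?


Myhill-Nerode theorem:
Number of equivalence classes = number of states in minimal DFA
Minimal DFA states = 5
Therefore equivalence classes = 5

5


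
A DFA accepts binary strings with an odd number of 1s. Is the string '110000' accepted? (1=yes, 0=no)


DFA has 2 states: q_even (start, accept=no) and q_odd
Processing string '110000' character by character:
  Position 0: read '1', 1-count=1 -> q_odd
  Position 1: read '1', 1-count=2 -> q_even
  Position 2: read '0', 1-count=2 -> q_even (no change)
  Position 3: read '0', 1-count=2 -> q_even (no change)
  Position 4: read '0', 1-count=2 -> q_even (no change)
  Position 5: read '0', 1-count=2 -> q_even (no change)
Final state: q_even, total 1s = 2 (even); the DFA requires an odd count -> reject

0


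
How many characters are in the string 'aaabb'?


String: 'aaabb'
Counting characters:
  'a' appears 3 time(s)
  'b' appears 2 time(s)
Total length = 3 + 2 = 5

5


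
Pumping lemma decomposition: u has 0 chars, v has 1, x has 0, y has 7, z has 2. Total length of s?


|s| = |u| + |v| + |x| + |y| + |z|
= 0 + 1 + 0 + 7 + 2
= 1 + 0 + 9
= 1 + 9
= 10

10


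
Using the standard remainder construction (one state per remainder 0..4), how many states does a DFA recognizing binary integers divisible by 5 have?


Divisibility by 5 is tracked via the remainder mod 5: 0, 1, ..., 4
The construction assigns one state to each remainder
Number of remainders = 5

5


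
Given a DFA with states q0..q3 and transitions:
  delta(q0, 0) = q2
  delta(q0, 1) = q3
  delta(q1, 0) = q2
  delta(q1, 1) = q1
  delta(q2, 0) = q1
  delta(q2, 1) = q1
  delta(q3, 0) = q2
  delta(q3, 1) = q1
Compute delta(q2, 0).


Looking up transition function:
delta(q2, 0) in the table
Row: q2, Column: 0
Result: q1

q1


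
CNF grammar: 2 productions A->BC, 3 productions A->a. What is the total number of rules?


CNF allows two rule forms:
  A -> BC (binary): 2 rules
  A -> a (terminal): 3 rules
Total = 2 + 3 = 5

5


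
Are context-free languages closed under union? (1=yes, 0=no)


CFL closure properties:
  Closed under: union, concatenation, Kleene star
  NOT closed under: intersection, complement
Operation 'union' is in closed list -> Yes (closed)

1


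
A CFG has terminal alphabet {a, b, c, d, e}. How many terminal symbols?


Terminal symbols: a, b, c, d, e
Counting each: a (#1), b (#2), c (#3), d (#4), e (#5)
Total = 5

5


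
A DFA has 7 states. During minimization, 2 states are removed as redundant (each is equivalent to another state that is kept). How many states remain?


Original DFA: 7 states
Redundant states removed: 2
Minimized states = original - removed
= 7 - 2
= 5

5


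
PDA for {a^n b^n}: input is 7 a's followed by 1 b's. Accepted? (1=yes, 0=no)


Language requires equal numbers of a's and b's
PDA pushes for each 'a', pops for each 'b'
Number of a's = 7
Number of b's = 1
7 != 1 -> Reject

0


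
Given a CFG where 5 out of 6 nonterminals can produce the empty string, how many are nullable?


Nonterminals: {S, A, B, C, D, E}
A nonterminal is nullable if it can derive epsilon
Counting nullable nonterminals: 5
Total nullable = 5

5


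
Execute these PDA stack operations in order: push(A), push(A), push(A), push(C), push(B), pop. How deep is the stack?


Tracing stack operations:
  push(A) -> stack = [A], depth=1
  push(A) -> stack = [A,A], depth=2
  push(A) -> stack = [A,A,A], depth=3
  push(C) -> stack = [A,A,A,C], depth=4
  push(B) -> stack = [A,A,A,C,B], depth=5
  pop -> removed B, stack = [A,A,A,C], depth=4
Final depth = 4

4


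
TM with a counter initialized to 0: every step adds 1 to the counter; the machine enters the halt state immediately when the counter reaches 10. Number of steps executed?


Counter starts at 0. Counting sequence:
  Step 1: counter = 1
  Step 2: counter = 2
  Step 3: counter = 3
  Step 4: counter = 4
  Step 5: counter = 5
  Step 6: counter = 6
  ...
  Step 10: counter = 10
Counter reached 10 -> halt
Total steps = 10

10


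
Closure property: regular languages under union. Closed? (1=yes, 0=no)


Regular languages are closed under:
- Union (DFA product construction)
- Intersection (DFA product construction)
- Complement (swap accept/reject states)
- Concatenation (NFA construction)
- Kleene star (NFA construction)
union is in this list
Therefore: closed

1


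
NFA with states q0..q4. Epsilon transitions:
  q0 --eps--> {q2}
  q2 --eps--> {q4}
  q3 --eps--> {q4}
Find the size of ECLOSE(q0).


Starting from q0
Initialize closure = {q0}
Follow epsilon from q0 -> add q2
Follow epsilon from q2 -> add q4
Final closure: {q0, q2, q4}
Size = 3

3


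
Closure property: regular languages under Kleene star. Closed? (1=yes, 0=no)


Regular languages are closed under:
- Union (DFA product construction)
- Intersection (DFA product construction)
- Complement (swap accept/reject states)
- Concatenation (NFA construction)
- Kleene star (NFA construction)
Kleene star is in this list
Therefore: closed

1


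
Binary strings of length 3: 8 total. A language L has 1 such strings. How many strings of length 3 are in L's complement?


Alphabet: {0,1}
String length: 3
Total strings of length 3 = 2^3 = 8
Strings in L = 1
Complement = total - |L|
= 8 - 1
= 7

7


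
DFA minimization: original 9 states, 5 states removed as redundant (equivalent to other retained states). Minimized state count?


Original DFA: 9 states
Redundant states removed: 5
Minimized states = original - removed
= 9 - 5
= 4

4


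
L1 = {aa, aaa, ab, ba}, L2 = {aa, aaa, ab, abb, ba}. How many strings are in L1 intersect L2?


L1 = {aa, aaa, ab, ba}
L2 = {aa, aaa, ab, abb, ba}
Checking each string in L1 against L2:
  'aa': in L2? Yes
  'aaa': in L2? Yes
  'ab': in L2? Yes
  'ba': in L2? Yes
Intersection = {aa, aaa, ab, ba}
|L1 ∩ L2| = 4

4


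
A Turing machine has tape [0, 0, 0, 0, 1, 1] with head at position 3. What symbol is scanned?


Tape: [0, 0, 0, 0, 1, 1]
Positions: 0 1 2 3 4 5
Values:    0 0 0 0 1 1
Head at position 3
tape[3] = 0

0


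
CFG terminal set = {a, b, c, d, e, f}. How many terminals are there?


Terminal symbols: a, b, c, d, e, f
Counting each: a (#1), b (#2), c (#3), d (#4), e (#5), f (#6)
Total = 6

6


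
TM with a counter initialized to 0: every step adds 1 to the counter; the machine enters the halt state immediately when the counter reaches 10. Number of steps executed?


Counter starts at 0. Counting sequence:
  Step 1: counter = 1
  Step 2: counter = 2
  Step 3: counter = 3
  Step 4: counter = 4
  Step 5: counter = 5
  Step 6: counter = 6
  ...
  Step 10: counter = 10
Counter reached 10 -> halt
Total steps = 10

10


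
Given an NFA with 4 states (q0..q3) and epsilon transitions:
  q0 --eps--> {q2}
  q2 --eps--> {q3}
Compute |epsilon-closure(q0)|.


Starting from q0
Initialize closure = {q0}
Follow epsilon from q0 -> add q2
Follow epsilon from q2 -> add q3
Final closure: {q0, q2, q3}
Size = 3

3


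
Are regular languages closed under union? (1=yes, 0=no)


Regular languages are closed under all standard operations:
- Union: Yes (product construction)
- Intersection: Yes (product construction)
- Complement: Yes (swap accept/reject)
- Concatenation: Yes (NFA construction)
Operation: union -> Closed

1


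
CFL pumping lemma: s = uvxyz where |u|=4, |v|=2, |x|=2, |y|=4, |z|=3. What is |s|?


|s| = |u| + |v| + |x| + |y| + |z|
= 4 + 2 + 2 + 4 + 3
= 6 + 2 + 7
= 8 + 7
= 15

15


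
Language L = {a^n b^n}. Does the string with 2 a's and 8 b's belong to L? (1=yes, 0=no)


Language requires equal numbers of a's and b's
PDA pushes for each 'a', pops for each 'b'
Number of a's = 2
Number of b's = 8
2 != 8 -> Reject

0


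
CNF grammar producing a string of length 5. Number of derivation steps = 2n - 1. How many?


Chomsky Normal Form derivation:
String length n = 5
Each step either:
  - Splits a nonterminal into two (n-1 such steps)
  - Converts a nonterminal to terminal (n such steps)
Total = (n-1) + n = 2n - 1
= 2(5) - 1
= 10 - 1
= 9

9


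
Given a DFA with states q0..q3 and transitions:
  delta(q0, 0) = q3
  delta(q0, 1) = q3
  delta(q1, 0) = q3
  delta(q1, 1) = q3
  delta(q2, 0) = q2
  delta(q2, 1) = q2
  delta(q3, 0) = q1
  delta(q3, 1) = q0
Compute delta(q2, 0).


Looking up transition function:
delta(q2, 0) in the table
Row: q2, Column: 0
Result: q2

q2


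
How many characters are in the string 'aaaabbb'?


String: 'aaaabbb'
Counting characters:
  'a' appears 4 time(s)
  'b' appears 3 time(s)
Total length = 4 + 3 = 7

7


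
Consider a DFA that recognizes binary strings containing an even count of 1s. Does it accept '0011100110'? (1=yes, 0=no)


DFA has 2 states: q_even (start, accept=yes) and q_odd
Processing string '0011100110' character by character:
  Position 0: read '0', 1-count=0 -> q_even (no change)
  Position 1: read '0', 1-count=0 -> q_even (no change)
  Position 2: read '1', 1-count=1 -> q_odd
  Position 3: read '1', 1-count=2 -> q_even
  Position 4: read '1', 1-count=3 -> q_odd
  Position 5: read '0', 1-count=3 -> q_odd (no change)
  Position 6: read '0', 1-count=3 -> q_odd (no change)
  Position 7: read '1', 1-count=4 -> q_even
  Position 8: read '1', 1-count=5 -> q_odd
  Position 9: read '0', 1-count=5 -> q_odd (no change)
Final state: q_odd, total 1s = 5 (odd); the DFA requires an even count -> reject

0


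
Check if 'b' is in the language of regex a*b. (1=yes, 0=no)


Pattern: a*b
String: 'b'
Pattern requires: zero or more 'a's followed by exactly one 'b'
Found 0 leading 'a's
Remaining: 'b'
Remaining is exactly 'b' -> match
Result: 1

1


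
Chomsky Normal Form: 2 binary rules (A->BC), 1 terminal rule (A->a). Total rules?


CNF allows two rule forms:
  A -> BC (binary): 2 rules
  A -> a (terminal): 1 rule
Total = 2 + 1 = 3

3


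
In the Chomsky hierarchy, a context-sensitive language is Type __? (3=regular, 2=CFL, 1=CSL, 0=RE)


Chomsky hierarchy levels:
  Type 3: Regular (DFA/NFA/regex)
  Type 2: Context-free (PDA)
  Type 1: Context-sensitive
  Type 0: Recursively enumerable (TM)
'context-sensitive' corresponds to Type 1

1


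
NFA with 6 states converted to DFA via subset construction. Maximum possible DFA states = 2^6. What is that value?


NFA has 6 states
Subset construction: each DFA state = subset of NFA states
Maximum subsets = 2^6
2^6 = 64

64


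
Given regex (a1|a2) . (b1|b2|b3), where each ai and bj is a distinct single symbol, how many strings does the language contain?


First group: 2 alternatives
Second group: 3 alternatives
Concatenation: each choice from group 1 pairs with each from group 2
Total = 2 x 3 = 6

6


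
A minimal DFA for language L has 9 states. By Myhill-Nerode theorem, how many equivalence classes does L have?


Myhill-Nerode theorem:
Number of equivalence classes = number of states in minimal DFA
Minimal DFA states = 9
Therefore equivalence classes = 9

9


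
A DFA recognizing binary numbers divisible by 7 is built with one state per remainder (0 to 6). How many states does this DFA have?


Divisibility by 7 is tracked via the remainder mod 7: 0, 1, ..., 6
The construction assigns one state to each remainder
Number of remainders = 7

7
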